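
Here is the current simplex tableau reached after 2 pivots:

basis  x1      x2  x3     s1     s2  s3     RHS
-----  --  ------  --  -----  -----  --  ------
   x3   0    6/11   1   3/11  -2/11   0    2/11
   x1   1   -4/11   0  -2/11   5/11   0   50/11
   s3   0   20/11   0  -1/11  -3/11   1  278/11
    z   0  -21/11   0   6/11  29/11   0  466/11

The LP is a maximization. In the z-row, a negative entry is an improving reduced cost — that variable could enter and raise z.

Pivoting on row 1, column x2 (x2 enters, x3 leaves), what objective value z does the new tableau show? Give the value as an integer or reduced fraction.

Minimum ratio for x2: (2/11)/(6/11) = 1/3.
z changes by −(z-row coeff of x2)·ratio = −(-21/11)·(1/3) = 7/11.
New z = 466/11 + (7/11) = 43.

43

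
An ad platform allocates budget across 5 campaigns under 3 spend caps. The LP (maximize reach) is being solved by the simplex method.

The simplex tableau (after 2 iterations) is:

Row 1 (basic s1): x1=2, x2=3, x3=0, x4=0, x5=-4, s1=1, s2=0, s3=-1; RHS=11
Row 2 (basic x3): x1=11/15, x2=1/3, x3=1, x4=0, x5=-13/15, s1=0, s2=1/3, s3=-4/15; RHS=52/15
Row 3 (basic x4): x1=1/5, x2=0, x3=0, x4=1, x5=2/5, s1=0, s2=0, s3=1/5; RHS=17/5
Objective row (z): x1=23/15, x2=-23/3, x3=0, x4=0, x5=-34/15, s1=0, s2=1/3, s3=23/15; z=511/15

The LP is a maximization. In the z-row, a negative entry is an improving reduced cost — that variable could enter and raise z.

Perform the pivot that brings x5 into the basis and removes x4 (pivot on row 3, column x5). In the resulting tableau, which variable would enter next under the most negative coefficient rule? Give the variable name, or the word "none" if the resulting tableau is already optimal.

x2

Pivot element 2/5. New z-row = old z-row − (-34/15)·(row 3/(2/5)).
Updated z-row coefficients: x1: 8/3, x2: -23/3, x3: 0, x4: 17/3, x5: 0, s1: 0, s2: 1/3, s3: 8/3.
The most negative is -23/3 in column x2, so x2 would enter next.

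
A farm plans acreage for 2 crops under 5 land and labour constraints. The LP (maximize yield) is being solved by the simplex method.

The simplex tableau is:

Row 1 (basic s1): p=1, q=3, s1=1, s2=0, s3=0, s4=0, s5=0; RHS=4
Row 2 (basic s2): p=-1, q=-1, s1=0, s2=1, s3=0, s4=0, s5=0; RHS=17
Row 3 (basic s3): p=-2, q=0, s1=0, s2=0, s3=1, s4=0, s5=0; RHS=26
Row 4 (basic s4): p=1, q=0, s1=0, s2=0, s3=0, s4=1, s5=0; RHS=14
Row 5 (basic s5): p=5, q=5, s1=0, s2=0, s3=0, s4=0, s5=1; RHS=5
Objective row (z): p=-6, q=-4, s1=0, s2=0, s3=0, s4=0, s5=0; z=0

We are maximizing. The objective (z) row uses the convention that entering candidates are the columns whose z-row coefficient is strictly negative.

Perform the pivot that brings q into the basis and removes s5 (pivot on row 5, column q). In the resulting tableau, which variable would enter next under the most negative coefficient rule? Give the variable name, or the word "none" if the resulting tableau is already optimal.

p

Pivot element 5. New z-row = old z-row − (-4)·(row 5/5).
Updated z-row coefficients: p: -2, q: 0, s1: 0, s2: 0, s3: 0, s4: 0, s5: 4/5.
The most negative is -2 in column p, so p would enter next.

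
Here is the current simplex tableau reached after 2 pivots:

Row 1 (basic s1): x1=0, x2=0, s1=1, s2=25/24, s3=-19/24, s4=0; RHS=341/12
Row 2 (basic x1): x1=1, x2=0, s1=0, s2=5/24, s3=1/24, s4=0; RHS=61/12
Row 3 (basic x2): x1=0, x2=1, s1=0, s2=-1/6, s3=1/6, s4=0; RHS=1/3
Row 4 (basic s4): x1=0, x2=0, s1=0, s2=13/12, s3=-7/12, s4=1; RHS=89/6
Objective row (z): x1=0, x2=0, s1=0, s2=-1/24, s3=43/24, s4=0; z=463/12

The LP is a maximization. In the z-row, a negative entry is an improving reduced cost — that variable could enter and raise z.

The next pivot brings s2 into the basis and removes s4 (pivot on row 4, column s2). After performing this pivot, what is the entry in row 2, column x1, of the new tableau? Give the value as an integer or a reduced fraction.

1

Pivot element is row 4, column s2: 13/12.
Normalize row 4: new (row 4, x1) = 0/(13/12) = 0.
row 2 ← row 2 − (5/24)·(new row 4): 1 − (5/24)·0 = 1.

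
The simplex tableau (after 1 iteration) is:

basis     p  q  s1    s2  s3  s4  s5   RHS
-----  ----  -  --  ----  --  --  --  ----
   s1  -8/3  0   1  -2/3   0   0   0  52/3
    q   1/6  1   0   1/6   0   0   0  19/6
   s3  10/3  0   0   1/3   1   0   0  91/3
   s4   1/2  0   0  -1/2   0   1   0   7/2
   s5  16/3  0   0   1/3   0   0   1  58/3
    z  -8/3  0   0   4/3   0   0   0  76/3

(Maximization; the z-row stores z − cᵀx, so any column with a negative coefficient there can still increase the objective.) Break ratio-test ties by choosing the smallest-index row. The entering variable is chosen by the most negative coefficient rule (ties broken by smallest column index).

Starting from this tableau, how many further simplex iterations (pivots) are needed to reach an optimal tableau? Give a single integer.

1

pivot: p in, s5 out → z = 35
No improving column remains; optimal.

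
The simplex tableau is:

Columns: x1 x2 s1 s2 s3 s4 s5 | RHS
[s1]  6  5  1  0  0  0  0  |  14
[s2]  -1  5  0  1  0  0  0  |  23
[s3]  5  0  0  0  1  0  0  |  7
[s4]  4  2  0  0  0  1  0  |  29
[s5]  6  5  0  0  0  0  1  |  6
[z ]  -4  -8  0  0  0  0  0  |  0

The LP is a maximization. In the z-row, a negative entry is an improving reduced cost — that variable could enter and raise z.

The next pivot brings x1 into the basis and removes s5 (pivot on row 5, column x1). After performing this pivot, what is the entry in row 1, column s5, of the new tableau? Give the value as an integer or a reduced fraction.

-1

Pivot element is row 5, column x1: 6.
Normalize row 5: new (row 5, s5) = 1/6 = 1/6.
row 1 ← row 1 − 6·(new row 5): 0 − 6·(1/6) = -1.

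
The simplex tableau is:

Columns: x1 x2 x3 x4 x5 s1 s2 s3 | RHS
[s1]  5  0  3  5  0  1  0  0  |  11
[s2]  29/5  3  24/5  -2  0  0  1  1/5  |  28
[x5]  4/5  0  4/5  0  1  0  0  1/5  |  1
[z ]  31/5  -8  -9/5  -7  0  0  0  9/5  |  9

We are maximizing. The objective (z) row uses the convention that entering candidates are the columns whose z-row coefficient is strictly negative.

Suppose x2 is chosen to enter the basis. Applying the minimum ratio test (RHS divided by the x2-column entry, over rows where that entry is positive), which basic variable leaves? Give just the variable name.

s2

Ratios: row 1 (s1): entry 0 ≤ 0, skip; row 2 (s2): 28/3 = 28/3; row 3 (x5): entry 0 ≤ 0, skip.
Minimum ratio 28/3 is in the s2 row, so s2 leaves.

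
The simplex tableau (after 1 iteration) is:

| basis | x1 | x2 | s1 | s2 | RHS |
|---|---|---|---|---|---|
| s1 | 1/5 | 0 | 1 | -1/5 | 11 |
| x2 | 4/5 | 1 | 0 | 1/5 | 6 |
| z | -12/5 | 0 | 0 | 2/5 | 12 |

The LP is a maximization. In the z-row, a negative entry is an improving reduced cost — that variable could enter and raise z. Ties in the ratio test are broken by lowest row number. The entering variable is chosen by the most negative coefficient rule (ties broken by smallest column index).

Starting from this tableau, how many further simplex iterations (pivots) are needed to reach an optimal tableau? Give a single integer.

pivot: x1 in, x2 out → z = 30
No improving column remains; optimal.

1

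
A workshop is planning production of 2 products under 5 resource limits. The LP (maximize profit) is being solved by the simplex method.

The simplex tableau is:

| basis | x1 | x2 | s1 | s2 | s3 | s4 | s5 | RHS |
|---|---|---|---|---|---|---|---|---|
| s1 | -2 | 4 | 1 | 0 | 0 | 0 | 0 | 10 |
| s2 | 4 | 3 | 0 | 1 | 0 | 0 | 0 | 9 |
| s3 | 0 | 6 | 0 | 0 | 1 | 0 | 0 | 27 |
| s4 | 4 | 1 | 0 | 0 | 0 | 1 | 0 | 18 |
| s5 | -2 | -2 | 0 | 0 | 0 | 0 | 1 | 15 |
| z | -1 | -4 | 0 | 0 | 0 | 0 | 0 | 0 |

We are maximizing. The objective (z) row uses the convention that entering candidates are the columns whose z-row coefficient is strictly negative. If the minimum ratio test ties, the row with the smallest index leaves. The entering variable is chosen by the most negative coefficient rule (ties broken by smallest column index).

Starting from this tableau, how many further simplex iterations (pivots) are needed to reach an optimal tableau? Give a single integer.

2

pivot: x2 in, s1 out → z = 10
pivot: x1 in, s2 out → z = 119/11
No improving column remains; optimal.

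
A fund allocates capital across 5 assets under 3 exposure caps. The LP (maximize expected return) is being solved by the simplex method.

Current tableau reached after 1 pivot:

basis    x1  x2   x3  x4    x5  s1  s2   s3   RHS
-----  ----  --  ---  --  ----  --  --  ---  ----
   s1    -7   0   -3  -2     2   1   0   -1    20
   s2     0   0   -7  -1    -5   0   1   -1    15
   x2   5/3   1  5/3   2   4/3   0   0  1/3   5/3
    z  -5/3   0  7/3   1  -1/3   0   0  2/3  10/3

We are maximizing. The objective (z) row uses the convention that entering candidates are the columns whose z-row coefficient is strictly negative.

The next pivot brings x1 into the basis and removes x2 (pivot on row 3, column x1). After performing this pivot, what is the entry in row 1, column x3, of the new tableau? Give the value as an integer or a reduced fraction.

Pivot element is row 3, column x1: 5/3.
Normalize row 3: new (row 3, x3) = (5/3)/(5/3) = 1.
row 1 ← row 1 − (-7)·(new row 3): -3 − (-7)·1 = 4.

4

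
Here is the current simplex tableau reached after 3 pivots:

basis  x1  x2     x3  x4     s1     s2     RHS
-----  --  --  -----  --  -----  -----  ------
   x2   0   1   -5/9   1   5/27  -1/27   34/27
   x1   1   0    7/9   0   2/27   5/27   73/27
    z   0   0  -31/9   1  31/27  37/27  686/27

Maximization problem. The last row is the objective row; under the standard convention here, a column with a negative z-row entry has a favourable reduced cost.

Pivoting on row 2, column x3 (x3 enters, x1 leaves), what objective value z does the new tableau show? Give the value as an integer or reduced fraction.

Minimum ratio for x3: (73/27)/(7/9) = 73/21.
z changes by −(z-row coeff of x3)·ratio = −(-31/9)·(73/21) = 2263/189.
New z = 686/27 + (2263/189) = 785/21.

785/21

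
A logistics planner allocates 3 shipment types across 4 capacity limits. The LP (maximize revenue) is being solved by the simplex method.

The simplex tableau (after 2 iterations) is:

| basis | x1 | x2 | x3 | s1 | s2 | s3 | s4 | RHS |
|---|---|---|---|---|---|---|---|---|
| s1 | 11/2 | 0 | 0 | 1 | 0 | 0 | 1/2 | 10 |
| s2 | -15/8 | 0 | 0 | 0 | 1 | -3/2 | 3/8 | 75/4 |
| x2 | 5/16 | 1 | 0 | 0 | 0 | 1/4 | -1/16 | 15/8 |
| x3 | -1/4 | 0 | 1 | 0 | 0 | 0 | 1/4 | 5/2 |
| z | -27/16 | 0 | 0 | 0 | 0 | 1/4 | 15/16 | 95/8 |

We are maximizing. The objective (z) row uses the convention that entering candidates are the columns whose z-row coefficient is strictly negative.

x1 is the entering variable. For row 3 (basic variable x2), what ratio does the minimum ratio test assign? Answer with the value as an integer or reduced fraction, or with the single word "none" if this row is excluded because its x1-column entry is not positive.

Ratio = RHS / (x1 entry) = (15/8) / (5/16) = 6.

6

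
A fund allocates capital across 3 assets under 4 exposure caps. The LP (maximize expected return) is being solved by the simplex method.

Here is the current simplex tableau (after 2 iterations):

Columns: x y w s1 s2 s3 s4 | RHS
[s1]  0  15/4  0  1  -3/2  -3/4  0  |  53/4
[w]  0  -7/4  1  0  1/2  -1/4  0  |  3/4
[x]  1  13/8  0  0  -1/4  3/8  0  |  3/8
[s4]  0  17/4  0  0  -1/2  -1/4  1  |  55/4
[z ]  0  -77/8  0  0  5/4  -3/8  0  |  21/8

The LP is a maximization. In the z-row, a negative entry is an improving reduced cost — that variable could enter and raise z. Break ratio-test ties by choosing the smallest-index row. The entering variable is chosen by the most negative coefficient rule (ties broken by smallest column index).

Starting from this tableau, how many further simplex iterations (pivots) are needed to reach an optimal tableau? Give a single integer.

2

pivot: y in, x out → z = 63/13
pivot: s2 in, w out → z = 6
No improving column remains; optimal.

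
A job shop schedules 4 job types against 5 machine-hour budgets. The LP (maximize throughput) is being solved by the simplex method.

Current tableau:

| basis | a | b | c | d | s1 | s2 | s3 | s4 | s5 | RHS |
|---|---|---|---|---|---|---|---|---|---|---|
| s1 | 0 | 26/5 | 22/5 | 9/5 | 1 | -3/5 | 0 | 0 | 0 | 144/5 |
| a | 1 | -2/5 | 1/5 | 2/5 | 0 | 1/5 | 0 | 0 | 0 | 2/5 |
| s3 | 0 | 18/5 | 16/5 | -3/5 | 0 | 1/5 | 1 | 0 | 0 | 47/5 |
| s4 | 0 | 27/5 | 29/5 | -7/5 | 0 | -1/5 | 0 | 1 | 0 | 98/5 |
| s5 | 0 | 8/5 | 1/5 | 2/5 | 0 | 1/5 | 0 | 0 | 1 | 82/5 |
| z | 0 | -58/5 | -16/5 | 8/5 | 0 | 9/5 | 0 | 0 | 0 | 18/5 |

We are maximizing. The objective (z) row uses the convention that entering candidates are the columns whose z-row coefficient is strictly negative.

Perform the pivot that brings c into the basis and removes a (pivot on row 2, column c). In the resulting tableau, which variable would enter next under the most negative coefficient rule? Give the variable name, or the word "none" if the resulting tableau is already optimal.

b

Pivot element 1/5. New z-row = old z-row − (-16/5)·(row 2/(1/5)).
Updated z-row coefficients: a: 16, b: -18, c: 0, d: 8, s1: 0, s2: 5, s3: 0, s4: 0, s5: 0.
The most negative is -18 in column b, so b would enter next.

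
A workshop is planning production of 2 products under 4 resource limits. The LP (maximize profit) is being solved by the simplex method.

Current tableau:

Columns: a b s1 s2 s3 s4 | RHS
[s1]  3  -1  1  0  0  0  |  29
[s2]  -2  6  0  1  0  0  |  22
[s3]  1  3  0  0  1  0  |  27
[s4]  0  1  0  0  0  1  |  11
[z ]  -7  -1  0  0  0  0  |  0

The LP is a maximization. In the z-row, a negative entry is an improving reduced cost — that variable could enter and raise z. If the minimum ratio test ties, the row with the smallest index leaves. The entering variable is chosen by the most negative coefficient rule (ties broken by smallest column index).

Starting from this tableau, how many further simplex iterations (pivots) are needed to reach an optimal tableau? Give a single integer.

2

pivot: a in, s1 out → z = 203/3
pivot: b in, s3 out → z = 85
No improving column remains; optimal.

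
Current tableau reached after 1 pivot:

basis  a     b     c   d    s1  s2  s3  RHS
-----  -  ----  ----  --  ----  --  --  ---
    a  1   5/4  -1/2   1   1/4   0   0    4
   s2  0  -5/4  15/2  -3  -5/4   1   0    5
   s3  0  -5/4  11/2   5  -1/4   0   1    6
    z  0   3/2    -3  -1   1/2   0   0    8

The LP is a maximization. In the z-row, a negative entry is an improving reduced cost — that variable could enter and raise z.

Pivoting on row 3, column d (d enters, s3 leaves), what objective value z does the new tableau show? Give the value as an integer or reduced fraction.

Minimum ratio for d: 6/5 = 6/5.
z changes by −(z-row coeff of d)·ratio = −(-1)·(6/5) = 6/5.
New z = 8 + (6/5) = 46/5.

46/5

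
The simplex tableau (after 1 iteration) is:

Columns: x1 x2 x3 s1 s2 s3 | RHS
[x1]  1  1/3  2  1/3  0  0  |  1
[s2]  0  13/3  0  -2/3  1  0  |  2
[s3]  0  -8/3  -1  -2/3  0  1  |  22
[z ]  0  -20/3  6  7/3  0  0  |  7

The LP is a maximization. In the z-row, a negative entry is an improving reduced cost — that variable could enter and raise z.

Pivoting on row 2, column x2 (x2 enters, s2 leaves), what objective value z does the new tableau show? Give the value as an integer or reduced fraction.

Minimum ratio for x2: 2/(13/3) = 6/13.
z changes by −(z-row coeff of x2)·ratio = −(-20/3)·(6/13) = 40/13.
New z = 7 + (40/13) = 131/13.

131/13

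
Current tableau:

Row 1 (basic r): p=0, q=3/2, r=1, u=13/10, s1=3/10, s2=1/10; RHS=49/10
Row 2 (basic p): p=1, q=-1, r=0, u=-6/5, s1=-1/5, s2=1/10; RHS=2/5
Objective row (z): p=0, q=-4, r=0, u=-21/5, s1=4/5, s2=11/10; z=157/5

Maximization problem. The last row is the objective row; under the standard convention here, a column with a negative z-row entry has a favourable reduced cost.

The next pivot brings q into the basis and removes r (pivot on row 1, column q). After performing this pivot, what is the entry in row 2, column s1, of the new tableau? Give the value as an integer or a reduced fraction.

0

Pivot element is row 1, column q: 3/2.
Normalize row 1: new (row 1, s1) = (3/10)/(3/2) = 1/5.
row 2 ← row 2 − (-1)·(new row 1): -1/5 − (-1)·(1/5) = 0.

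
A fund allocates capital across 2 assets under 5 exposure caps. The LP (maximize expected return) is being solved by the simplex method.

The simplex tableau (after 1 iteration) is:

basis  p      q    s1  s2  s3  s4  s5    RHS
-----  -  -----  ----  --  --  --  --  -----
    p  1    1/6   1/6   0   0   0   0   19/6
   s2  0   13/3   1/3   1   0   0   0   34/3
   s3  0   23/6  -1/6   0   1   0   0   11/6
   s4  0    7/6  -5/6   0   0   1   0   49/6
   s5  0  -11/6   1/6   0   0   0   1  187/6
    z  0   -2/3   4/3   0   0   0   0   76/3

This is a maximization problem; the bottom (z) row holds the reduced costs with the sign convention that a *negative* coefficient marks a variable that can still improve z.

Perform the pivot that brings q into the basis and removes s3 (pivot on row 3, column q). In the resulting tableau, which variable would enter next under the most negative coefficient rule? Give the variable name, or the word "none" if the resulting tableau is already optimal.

Pivot element 23/6. New z-row = old z-row − (-2/3)·(row 3/(23/6)).
Updated z-row coefficients: p: 0, q: 0, s1: 30/23, s2: 0, s3: 4/23, s4: 0, s5: 0.
No coefficient is strictly negative; the tableau after this pivot is optimal.

none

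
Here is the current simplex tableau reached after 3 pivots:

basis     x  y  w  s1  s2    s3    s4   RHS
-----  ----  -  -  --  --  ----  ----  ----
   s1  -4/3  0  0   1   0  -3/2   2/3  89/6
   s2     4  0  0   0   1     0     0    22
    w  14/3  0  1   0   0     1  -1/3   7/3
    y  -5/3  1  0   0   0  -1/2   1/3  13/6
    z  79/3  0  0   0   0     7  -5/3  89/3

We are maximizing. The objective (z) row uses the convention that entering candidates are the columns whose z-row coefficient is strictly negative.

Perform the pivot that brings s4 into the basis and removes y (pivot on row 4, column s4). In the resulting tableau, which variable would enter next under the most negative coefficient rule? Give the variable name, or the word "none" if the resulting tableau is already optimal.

none

Pivot element 1/3. New z-row = old z-row − (-5/3)·(row 4/(1/3)).
Updated z-row coefficients: x: 18, y: 5, w: 0, s1: 0, s2: 0, s3: 9/2, s4: 0.
No coefficient is strictly negative; the tableau after this pivot is optimal.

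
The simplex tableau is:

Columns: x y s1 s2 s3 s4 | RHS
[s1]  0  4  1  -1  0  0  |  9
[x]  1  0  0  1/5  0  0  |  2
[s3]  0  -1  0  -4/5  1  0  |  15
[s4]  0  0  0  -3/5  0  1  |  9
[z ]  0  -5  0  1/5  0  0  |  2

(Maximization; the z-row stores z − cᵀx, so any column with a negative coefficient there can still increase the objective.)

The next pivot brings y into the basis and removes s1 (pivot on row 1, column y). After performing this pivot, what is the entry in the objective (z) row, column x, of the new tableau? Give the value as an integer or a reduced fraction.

0

Pivot element is row 1, column y: 4.
Normalize row 1: new (row 1, x) = 0/4 = 0.
z-row ← z-row − (-5)·(new row 1): 0 − (-5)·0 = 0.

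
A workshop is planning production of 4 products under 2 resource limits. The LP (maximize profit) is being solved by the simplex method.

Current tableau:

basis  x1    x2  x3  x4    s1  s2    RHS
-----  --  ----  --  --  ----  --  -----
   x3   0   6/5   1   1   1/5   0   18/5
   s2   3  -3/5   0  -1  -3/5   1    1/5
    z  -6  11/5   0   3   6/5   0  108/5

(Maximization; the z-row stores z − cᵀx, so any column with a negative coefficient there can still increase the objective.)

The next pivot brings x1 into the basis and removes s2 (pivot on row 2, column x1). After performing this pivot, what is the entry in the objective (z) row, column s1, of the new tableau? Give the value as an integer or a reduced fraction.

Pivot element is row 2, column x1: 3.
Normalize row 2: new (row 2, s1) = (-3/5)/3 = -1/5.
z-row ← z-row − (-6)·(new row 2): 6/5 − (-6)·(-1/5) = 0.

0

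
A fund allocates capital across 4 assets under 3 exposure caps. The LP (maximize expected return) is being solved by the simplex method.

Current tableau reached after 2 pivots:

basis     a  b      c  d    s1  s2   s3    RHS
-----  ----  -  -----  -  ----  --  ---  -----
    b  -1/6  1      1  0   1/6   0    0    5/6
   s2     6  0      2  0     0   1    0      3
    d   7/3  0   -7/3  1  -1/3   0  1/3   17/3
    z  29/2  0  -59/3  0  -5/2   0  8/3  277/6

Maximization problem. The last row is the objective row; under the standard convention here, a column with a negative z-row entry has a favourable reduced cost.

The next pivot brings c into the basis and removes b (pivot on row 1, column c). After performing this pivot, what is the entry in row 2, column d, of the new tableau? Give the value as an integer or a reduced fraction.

0

Pivot element is row 1, column c: 1.
Normalize row 1: new (row 1, d) = 0/1 = 0.
row 2 ← row 2 − 2·(new row 1): 0 − 2·0 = 0.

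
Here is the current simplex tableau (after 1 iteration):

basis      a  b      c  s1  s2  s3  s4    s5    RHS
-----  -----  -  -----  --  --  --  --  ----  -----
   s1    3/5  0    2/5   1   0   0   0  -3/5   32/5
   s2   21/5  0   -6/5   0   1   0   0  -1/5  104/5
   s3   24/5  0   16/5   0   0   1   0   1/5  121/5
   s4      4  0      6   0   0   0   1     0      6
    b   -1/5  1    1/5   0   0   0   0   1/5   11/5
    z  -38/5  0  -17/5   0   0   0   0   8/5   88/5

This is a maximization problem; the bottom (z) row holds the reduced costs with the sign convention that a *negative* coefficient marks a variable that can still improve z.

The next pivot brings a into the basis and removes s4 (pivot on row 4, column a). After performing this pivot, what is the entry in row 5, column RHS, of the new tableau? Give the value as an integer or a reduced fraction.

5/2

Pivot element is row 4, column a: 4.
Normalize row 4: new (row 4, RHS) = 6/4 = 3/2.
row 5 ← row 5 − (-1/5)·(new row 4): 11/5 − (-1/5)·(3/2) = 5/2.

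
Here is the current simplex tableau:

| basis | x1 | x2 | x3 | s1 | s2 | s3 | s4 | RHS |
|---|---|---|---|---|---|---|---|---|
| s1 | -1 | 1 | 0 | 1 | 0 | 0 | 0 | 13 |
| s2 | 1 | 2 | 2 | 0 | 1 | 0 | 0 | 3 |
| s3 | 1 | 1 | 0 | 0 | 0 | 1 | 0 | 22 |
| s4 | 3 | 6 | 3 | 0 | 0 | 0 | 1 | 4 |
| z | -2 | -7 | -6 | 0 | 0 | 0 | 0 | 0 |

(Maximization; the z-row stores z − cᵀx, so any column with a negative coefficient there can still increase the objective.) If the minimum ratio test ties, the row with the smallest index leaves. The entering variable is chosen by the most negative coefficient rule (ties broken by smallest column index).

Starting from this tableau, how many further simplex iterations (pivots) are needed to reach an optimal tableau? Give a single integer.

pivot: x2 in, s4 out → z = 14/3
pivot: x3 in, x2 out → z = 8
No improving column remains; optimal.

2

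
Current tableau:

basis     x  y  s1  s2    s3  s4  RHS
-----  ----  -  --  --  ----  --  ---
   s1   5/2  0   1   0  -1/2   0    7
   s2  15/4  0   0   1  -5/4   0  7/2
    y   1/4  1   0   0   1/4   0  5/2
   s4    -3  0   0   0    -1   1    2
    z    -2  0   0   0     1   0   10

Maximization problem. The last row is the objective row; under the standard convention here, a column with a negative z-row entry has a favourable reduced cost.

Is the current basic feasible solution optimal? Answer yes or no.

Column x has objective-row coefficient -2, which is negative; an improving pivot exists, so not yet optimal.

no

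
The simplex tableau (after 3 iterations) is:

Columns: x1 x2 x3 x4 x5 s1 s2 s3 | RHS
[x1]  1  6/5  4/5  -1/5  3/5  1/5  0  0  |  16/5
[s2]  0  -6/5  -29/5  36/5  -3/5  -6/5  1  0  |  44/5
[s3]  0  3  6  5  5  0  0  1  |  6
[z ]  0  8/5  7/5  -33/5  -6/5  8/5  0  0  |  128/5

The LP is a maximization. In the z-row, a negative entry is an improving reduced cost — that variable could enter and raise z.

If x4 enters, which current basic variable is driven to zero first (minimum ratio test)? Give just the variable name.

Ratios: row 1 (x1): entry -1/5 ≤ 0, skip; row 2 (s2): (44/5)/(36/5) = 11/9; row 3 (s3): 6/5 = 6/5.
Minimum ratio 6/5 is in the s3 row, so s3 leaves.

s3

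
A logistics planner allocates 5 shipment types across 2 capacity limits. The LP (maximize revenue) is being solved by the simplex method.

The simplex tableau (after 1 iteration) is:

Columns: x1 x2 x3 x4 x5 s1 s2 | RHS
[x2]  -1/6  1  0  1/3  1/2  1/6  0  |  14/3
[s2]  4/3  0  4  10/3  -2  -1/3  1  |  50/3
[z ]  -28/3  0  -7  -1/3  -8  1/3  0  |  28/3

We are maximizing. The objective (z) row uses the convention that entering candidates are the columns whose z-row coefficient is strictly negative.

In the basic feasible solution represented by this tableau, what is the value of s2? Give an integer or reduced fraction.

s2 is basic (row 2); its value is the RHS of that row: 50/3.

50/3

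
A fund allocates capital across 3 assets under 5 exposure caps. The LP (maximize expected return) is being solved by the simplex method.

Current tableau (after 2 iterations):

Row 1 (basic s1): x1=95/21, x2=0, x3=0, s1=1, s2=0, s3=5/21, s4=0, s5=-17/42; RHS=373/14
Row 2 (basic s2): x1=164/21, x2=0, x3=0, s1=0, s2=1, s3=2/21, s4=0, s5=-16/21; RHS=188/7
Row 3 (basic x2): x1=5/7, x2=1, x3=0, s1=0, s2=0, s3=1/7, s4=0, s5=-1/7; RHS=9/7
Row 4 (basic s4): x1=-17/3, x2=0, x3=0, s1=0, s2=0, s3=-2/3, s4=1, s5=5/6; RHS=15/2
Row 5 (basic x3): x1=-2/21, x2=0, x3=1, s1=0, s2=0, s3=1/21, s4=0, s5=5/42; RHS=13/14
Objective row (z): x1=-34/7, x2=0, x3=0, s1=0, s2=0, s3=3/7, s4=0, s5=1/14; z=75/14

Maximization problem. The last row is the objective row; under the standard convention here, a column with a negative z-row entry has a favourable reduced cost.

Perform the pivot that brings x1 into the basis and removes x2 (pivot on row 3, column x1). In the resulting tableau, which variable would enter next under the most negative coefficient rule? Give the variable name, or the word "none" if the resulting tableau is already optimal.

s5

Pivot element 5/7. New z-row = old z-row − (-34/7)·(row 3/(5/7)).
Updated z-row coefficients: x1: 0, x2: 34/5, x3: 0, s1: 0, s2: 0, s3: 7/5, s4: 0, s5: -9/10.
The most negative is -9/10 in column s5, so s5 would enter next.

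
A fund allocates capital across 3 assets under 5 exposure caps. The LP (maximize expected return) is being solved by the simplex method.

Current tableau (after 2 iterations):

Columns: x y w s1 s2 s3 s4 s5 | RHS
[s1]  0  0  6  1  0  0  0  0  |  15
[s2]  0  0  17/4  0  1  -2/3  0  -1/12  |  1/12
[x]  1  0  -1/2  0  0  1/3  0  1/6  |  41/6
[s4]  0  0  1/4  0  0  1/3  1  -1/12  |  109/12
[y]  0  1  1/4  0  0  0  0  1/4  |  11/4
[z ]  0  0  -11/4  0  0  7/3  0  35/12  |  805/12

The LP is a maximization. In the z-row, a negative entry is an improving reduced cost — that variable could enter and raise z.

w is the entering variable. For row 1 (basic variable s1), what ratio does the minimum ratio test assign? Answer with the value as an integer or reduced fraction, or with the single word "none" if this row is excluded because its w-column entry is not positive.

Ratio = RHS / (w entry) = 15 / 6 = 5/2.

5/2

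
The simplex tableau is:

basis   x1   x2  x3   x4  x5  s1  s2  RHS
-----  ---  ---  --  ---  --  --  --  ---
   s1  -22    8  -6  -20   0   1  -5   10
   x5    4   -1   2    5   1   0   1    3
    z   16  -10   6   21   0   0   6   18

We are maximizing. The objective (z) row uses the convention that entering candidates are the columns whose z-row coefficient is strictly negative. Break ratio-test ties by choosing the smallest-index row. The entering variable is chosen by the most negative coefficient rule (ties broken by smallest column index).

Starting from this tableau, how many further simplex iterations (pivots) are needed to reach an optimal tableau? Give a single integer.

pivot: x2 in, s1 out → z = 61/2
pivot: x1 in, x5 out → z = 348/5
No improving column remains; optimal.

2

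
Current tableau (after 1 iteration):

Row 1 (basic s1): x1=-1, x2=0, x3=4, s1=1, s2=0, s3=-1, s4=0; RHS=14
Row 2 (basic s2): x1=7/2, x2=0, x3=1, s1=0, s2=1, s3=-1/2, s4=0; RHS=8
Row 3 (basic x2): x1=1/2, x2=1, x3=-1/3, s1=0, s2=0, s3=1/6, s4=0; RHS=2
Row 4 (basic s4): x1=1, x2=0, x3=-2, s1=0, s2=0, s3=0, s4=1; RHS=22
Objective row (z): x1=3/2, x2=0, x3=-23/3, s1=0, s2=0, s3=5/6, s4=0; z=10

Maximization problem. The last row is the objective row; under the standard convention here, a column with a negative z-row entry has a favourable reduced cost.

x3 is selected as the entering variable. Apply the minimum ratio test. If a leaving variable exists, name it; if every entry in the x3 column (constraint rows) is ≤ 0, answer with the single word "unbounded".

s1

Ratios: row 1 (s1): 14/4 = 7/2; row 2 (s2): 8/1 = 8; row 3 (x2): entry -1/3 ≤ 0, skip; row 4 (s4): entry -2 ≤ 0, skip.
Minimum ratio is in the s1 row, so s1 leaves.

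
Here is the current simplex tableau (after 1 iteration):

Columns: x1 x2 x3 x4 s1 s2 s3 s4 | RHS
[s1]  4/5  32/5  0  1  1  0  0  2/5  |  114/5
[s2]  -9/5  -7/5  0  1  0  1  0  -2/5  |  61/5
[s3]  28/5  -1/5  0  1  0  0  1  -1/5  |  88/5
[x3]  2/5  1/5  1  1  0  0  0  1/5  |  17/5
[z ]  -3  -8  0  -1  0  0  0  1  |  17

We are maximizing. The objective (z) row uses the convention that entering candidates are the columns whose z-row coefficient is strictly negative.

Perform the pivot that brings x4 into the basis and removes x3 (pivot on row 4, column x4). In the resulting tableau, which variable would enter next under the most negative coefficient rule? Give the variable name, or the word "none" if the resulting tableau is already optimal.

x2

Pivot element 1. New z-row = old z-row − (-1)·(row 4/1).
Updated z-row coefficients: x1: -13/5, x2: -39/5, x3: 1, x4: 0, s1: 0, s2: 0, s3: 0, s4: 6/5.
The most negative is -39/5 in column x2, so x2 would enter next.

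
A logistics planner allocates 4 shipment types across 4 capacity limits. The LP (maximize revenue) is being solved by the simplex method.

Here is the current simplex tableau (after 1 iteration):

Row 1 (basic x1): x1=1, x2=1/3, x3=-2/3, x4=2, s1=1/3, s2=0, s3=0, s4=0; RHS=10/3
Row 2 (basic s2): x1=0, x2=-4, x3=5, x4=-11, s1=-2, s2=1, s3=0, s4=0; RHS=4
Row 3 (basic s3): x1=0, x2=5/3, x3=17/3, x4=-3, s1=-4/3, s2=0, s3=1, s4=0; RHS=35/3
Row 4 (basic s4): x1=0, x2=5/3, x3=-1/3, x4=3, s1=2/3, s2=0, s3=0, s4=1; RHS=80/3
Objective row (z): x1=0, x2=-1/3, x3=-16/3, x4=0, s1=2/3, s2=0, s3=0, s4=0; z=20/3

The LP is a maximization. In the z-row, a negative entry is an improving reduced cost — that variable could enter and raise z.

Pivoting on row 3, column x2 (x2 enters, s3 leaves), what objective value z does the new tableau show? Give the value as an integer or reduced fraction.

Minimum ratio for x2: (35/3)/(5/3) = 7.
z changes by −(z-row coeff of x2)·ratio = −(-1/3)·7 = 7/3.
New z = 20/3 + (7/3) = 9.

9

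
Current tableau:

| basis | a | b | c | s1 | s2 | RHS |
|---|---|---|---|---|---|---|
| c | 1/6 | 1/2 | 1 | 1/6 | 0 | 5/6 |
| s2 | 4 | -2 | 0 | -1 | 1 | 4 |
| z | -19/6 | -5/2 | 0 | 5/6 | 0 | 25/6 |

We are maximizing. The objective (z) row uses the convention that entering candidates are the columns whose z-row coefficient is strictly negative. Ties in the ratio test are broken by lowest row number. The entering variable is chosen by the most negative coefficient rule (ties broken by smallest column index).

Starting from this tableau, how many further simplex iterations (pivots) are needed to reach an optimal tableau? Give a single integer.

2

pivot: a in, s2 out → z = 22/3
pivot: b in, c out → z = 12
No improving column remains; optimal.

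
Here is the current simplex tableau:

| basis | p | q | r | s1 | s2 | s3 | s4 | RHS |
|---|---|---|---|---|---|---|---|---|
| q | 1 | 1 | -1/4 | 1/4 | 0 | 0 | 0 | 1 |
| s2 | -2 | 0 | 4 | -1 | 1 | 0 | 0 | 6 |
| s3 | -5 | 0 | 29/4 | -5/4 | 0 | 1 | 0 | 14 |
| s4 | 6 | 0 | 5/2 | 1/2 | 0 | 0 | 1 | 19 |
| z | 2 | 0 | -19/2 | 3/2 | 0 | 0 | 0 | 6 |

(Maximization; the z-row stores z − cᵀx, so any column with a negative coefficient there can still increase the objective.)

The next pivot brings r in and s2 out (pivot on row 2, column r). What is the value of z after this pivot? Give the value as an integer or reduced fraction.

81/4

Minimum ratio for r: 6/4 = 3/2.
z changes by −(z-row coeff of r)·ratio = −(-19/2)·(3/2) = 57/4.
New z = 6 + (57/4) = 81/4.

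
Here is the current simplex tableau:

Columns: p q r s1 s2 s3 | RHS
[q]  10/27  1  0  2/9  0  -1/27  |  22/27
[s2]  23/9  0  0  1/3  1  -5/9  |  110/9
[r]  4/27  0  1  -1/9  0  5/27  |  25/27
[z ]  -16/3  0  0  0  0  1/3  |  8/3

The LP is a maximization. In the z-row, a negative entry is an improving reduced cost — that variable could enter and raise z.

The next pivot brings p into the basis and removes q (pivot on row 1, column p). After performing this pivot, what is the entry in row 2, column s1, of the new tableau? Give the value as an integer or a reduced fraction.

-6/5

Pivot element is row 1, column p: 10/27.
Normalize row 1: new (row 1, s1) = (2/9)/(10/27) = 3/5.
row 2 ← row 2 − (23/9)·(new row 1): 1/3 − (23/9)·(3/5) = -6/5.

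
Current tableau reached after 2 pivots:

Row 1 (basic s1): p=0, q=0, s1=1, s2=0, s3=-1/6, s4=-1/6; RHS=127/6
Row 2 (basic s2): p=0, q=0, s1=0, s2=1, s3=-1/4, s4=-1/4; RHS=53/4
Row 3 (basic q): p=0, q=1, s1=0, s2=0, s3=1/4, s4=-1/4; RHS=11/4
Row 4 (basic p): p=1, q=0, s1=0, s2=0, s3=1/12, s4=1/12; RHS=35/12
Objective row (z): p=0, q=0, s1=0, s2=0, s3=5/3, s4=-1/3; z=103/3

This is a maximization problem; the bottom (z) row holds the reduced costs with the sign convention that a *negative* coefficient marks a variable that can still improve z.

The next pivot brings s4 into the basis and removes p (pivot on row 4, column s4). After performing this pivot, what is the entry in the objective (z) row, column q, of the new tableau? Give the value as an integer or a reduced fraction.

Pivot element is row 4, column s4: 1/12.
Normalize row 4: new (row 4, q) = 0/(1/12) = 0.
z-row ← z-row − (-1/3)·(new row 4): 0 − (-1/3)·0 = 0.

0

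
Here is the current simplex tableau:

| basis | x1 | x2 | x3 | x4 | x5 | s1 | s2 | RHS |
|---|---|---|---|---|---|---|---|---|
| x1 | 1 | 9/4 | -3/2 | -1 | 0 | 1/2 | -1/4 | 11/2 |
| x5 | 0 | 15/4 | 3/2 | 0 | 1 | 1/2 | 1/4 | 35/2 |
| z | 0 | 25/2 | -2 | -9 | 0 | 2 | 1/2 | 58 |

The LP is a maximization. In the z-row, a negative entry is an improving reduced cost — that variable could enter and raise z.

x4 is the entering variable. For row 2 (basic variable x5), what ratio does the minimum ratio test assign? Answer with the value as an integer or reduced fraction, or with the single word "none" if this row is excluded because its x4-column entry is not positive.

The x4 entry in row 2 is 0 ≤ 0, so this row gives no ratio.

none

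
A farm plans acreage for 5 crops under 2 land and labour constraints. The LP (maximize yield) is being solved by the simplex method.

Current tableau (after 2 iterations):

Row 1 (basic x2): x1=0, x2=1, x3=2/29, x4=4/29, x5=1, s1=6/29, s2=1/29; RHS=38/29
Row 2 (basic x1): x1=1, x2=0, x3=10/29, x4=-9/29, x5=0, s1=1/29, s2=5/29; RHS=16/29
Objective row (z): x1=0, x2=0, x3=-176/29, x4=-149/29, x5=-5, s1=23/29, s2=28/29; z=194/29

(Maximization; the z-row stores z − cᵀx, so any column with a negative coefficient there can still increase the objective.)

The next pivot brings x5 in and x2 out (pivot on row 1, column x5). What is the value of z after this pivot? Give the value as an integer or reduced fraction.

384/29

Minimum ratio for x5: (38/29)/1 = 38/29.
z changes by −(z-row coeff of x5)·ratio = −(-5)·(38/29) = 190/29.
New z = 194/29 + (190/29) = 384/29.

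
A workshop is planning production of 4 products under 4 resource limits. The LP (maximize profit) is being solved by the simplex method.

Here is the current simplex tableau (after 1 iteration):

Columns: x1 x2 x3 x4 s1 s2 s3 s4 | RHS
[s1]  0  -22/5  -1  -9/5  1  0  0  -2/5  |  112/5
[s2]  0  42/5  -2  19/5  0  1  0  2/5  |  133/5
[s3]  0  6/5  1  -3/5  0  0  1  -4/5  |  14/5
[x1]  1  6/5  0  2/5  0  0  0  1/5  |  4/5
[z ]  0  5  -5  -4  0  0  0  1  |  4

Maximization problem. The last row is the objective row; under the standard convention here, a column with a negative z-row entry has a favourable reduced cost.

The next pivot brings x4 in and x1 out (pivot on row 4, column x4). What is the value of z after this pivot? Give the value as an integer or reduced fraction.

12

Minimum ratio for x4: (4/5)/(2/5) = 2.
z changes by −(z-row coeff of x4)·ratio = −(-4)·2 = 8.
New z = 4 + 8 = 12.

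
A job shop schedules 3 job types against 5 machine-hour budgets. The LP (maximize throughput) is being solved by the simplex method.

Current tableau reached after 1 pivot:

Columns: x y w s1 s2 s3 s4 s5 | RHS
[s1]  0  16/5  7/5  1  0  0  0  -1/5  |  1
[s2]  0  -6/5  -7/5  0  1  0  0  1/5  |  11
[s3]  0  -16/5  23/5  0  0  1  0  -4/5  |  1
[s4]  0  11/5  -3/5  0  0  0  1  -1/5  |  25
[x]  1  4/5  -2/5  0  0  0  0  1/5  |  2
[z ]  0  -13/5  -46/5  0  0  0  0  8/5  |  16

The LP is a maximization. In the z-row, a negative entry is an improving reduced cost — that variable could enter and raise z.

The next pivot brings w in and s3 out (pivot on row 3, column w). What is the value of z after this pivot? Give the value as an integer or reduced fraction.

18

Minimum ratio for w: 1/(23/5) = 5/23.
z changes by −(z-row coeff of w)·ratio = −(-46/5)·(5/23) = 2.
New z = 16 + 2 = 18.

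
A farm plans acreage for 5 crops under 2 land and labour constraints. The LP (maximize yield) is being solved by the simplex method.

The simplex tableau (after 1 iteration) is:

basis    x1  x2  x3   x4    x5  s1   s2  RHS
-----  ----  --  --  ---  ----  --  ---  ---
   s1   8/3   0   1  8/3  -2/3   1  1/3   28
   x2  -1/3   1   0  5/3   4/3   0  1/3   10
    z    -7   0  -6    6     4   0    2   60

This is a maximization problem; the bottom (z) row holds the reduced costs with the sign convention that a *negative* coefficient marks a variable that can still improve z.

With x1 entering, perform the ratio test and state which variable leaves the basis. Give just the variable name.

s1

Ratios: row 1 (s1): 28/(8/3) = 21/2; row 2 (x2): entry -1/3 ≤ 0, skip.
Minimum ratio 21/2 is in the s1 row, so s1 leaves.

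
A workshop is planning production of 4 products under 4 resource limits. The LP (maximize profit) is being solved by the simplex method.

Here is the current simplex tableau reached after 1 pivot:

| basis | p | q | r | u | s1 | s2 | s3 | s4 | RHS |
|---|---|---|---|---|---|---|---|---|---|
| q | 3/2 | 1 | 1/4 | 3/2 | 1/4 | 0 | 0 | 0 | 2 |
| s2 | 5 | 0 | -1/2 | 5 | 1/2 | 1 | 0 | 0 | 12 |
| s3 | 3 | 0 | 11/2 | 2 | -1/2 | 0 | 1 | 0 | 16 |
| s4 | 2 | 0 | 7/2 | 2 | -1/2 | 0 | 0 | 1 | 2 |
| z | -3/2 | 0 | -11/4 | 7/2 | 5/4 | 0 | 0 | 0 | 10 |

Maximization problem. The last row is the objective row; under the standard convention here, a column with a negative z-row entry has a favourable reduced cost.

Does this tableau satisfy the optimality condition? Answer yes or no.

no

Column p has objective-row coefficient -3/2, which is negative; an improving pivot exists, so not yet optimal.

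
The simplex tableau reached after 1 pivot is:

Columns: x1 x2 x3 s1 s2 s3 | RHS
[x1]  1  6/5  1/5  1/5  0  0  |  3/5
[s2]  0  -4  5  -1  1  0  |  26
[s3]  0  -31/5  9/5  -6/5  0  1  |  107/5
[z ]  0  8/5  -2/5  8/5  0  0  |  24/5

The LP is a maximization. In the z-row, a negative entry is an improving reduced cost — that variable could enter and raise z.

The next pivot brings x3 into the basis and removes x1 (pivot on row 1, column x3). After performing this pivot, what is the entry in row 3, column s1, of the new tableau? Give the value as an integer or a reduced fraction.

-3

Pivot element is row 1, column x3: 1/5.
Normalize row 1: new (row 1, s1) = (1/5)/(1/5) = 1.
row 3 ← row 3 − (9/5)·(new row 1): -6/5 − (9/5)·1 = -3.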